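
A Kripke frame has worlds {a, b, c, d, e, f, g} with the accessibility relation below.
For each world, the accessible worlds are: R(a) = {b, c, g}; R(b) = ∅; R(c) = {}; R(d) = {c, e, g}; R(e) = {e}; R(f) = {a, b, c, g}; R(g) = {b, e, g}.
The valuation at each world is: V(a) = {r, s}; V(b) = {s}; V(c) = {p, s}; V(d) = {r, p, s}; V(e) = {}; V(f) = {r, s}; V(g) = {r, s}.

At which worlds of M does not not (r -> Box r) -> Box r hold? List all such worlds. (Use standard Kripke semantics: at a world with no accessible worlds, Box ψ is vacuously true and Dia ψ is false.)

Let φ = not not (r -> Box r) -> Box r. Evaluate φ at each world:
  a (successors {b, c, g}): φ is true.
  b (successors ∅): φ is true.
  c (successors ∅): φ is true.
  d (successors {c, e, g}): φ is true.
  e (successors {e}): φ is false.
  f (successors {a, b, c, g}): φ is true.
  g (successors {b, e, g}): φ is true.
For instance, at d:
  At d: not not (r -> Box r) is false, Box r is false, so not not (r -> Box r) -> Box r is true.
    At d: not (r -> Box r) is true, so not not (r -> Box r) is false.
      At d: r -> Box r is false, so not (r -> Box r) is true.
    At d: Box r requires r at every successor {c, e, g}.
      r fails at c, so Box r is false at d.
Satisfying worlds: {a, b, c, d, f, g}

a, b, c, d, f, g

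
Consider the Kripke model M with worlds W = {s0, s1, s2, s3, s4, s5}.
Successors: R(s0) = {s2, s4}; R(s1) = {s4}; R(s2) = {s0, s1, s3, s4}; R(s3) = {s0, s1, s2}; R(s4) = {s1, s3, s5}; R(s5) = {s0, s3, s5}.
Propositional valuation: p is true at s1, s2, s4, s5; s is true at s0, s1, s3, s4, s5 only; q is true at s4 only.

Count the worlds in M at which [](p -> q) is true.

Let φ = [](p -> q). Evaluate φ at each world:
  s0 (successors {s2, s4}): φ is false.
  s1 (successors {s4}): φ is true.
  s2 (successors {s0, s1, s3, s4}): φ is false.
  s3 (successors {s0, s1, s2}): φ is false.
  s4 (successors {s1, s3, s5}): φ is false.
  s5 (successors {s0, s3, s5}): φ is false.
For instance, at s1:
  At s1: [](p -> q) requires p -> q at every successor {s4}.
    At s4: p -> q is true.
  So [](p -> q) is true at s1.
Satisfying worlds: {s1}

1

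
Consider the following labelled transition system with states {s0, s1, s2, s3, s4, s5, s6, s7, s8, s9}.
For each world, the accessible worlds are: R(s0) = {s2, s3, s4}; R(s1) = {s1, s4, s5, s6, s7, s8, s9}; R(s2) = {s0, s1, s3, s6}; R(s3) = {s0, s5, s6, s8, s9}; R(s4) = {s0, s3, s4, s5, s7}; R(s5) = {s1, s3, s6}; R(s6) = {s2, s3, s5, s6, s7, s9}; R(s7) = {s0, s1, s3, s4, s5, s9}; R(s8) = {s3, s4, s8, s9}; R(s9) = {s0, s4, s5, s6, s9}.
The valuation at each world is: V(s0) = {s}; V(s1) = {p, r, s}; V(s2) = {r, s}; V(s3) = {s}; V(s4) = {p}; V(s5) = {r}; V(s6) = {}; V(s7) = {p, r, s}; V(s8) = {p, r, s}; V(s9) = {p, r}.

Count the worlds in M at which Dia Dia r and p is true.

Recall that Dia ψ holds at a world iff ψ holds at some accessible world.
Let φ = Dia Dia r and p. Evaluate φ at each world:
  s0 (successors {s2, s3, s4}): φ is false.
  s1 (successors {s1, s4, s5, s6, s7, s8, s9}): φ is true.
  s2 (successors {s0, s1, s3, s6}): φ is false.
  s3 (successors {s0, s5, s6, s8, s9}): φ is false.
  s4 (successors {s0, s3, s4, s5, s7}): φ is true.
  s5 (successors {s1, s3, s6}): φ is false.
  s6 (successors {s2, s3, s5, s6, s7, s9}): φ is false.
  s7 (successors {s0, s1, s3, s4, s5, s9}): φ is true.
  s8 (successors {s3, s4, s8, s9}): φ is true.
  s9 (successors {s0, s4, s5, s6, s9}): φ is true.
For instance, at s0:
  At s0: Dia Dia r is true, p is false, so Dia Dia r and p is false.
    At s0: Dia Dia r requires Dia r at some successor in {s2, s3, s4}.
      Dia r holds at s2, so Dia Dia r is true at s0.
Satisfying worlds: {s1, s4, s7, s8, s9}

5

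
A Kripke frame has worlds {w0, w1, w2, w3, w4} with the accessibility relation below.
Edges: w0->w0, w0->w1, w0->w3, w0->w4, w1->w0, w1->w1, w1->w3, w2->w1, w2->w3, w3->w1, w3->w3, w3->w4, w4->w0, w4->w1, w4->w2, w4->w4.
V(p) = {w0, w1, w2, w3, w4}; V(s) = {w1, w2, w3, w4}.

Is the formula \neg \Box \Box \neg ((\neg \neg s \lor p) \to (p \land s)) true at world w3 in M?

Yes

Recall that \Box ψ holds at a world iff ψ holds at every accessible world, and \Diamond ψ holds iff ψ holds at some accessible world.
At w3: \Box \Box \neg ((\neg \neg s \lor p) \to (p \land s)) is false, so \neg \Box \Box \neg ((\neg \neg s \lor p) \to (p \land s)) is true.
  At w3: \Box \Box \neg ((\neg \neg s \lor p) \to (p \land s)) requires \Box \neg ((\neg \neg s \lor p) \to (p \land s)) at every successor {w1, w3, w4}.
    \Box \neg ((\neg \neg s \lor p) \to (p \land s)) fails at w1, so \Box \Box \neg ((\neg \neg s \lor p) \to (p \land s)) is false at w3.
      At w1: \Box \neg ((\neg \neg s \lor p) \to (p \land s)) requires \neg ((\neg \neg s \lor p) \to (p \land s)) at every successor {w0, w1, w3}.
        \neg ((\neg \neg s \lor p) \to (p \land s)) fails at w1, so \Box \neg ((\neg \neg s \lor p) \to (p \land s)) is false at w1.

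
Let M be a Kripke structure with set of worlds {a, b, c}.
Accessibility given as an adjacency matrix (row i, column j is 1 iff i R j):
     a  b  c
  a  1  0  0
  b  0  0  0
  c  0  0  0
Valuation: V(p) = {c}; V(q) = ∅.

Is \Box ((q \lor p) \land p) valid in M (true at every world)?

No

Let φ = \Box ((q \lor p) \land p). Evaluate φ at each world:
  a (successors {a}): φ is false.
  b (successors ∅): φ is true.
  c (successors ∅): φ is true.
Detail at a (counterexample):
  At a: \Box ((q \lor p) \land p) requires (q \lor p) \land p at every successor {a}.
    (q \lor p) \land p fails at a, so \Box ((q \lor p) \land p) is false at a.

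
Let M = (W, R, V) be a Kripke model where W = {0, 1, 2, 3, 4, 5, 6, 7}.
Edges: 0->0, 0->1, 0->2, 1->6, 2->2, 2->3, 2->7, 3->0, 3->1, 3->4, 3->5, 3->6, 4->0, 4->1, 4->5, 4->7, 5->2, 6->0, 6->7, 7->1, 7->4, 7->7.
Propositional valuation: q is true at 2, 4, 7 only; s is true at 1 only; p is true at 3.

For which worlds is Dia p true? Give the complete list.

Let φ = Dia p. Evaluate φ at each world:
  0 (successors {0, 1, 2}): φ is false.
  1 (successors {6}): φ is false.
  2 (successors {2, 3, 7}): φ is true.
  3 (successors {0, 1, 4, 5, 6}): φ is false.
  4 (successors {0, 1, 5, 7}): φ is false.
  5 (successors {2}): φ is false.
  6 (successors {0, 7}): φ is false.
  7 (successors {1, 4, 7}): φ is false.
For instance, at 7:
  At 7: Dia p requires p at some successor in {1, 4, 7}.
    At 1: p is false.
    At 4: p is false.
    At 7: p is false.
  So Dia p is false at 7.
Satisfying worlds: {2}

2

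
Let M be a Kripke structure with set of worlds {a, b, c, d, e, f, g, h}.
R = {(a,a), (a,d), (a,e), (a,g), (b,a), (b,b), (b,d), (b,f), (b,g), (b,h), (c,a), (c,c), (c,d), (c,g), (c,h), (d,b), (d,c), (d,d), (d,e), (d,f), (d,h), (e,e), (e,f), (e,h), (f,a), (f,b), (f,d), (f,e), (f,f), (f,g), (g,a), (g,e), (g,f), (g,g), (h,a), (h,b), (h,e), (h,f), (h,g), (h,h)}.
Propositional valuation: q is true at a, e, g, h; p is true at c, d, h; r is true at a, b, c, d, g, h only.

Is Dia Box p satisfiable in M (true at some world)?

No

Let φ = Dia Box p. Evaluate φ at each world:
  a (successors {a, d, e, g}): φ is false.
  b (successors {a, b, d, f, g, h}): φ is false.
  c (successors {a, c, d, g, h}): φ is false.
  d (successors {b, c, d, e, f, h}): φ is false.
  e (successors {e, f, h}): φ is false.
  f (successors {a, b, d, e, f, g}): φ is false.
  g (successors {a, e, f, g}): φ is false.
  h (successors {a, b, e, f, g, h}): φ is false.
For instance, at b:
  At b: Dia Box p requires Box p at some successor in {a, b, d, f, g, h}.
    At a: Box p is false.
    At b: Box p is false.
    At d: Box p is false.
    At f: Box p is false.
    At g: Box p is false.
    At h: Box p is false.
  So Dia Box p is false at b.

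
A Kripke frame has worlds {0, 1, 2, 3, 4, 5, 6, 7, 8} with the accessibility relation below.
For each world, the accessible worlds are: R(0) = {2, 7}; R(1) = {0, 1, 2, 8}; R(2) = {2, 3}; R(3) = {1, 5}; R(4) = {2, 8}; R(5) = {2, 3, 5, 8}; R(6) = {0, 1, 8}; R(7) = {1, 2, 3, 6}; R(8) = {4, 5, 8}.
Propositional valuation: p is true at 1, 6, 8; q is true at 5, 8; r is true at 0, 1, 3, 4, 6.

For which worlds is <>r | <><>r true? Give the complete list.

Let φ = <>r | <><>r. Evaluate φ at each world:
  0 (successors {2, 7}): φ is true.
  1 (successors {0, 1, 2, 8}): φ is true.
  2 (successors {2, 3}): φ is true.
  3 (successors {1, 5}): φ is true.
  4 (successors {2, 8}): φ is true.
  5 (successors {2, 3, 5, 8}): φ is true.
  6 (successors {0, 1, 8}): φ is true.
  7 (successors {1, 2, 3, 6}): φ is true.
  8 (successors {4, 5, 8}): φ is true.
For instance, at 1:
  At 1: <>r is true, <><>r is true, so <>r | <><>r is true.
    At 1: <>r requires r at some successor in {0, 1, 2, 8}.
      r holds at 0, so <>r is true at 1.
    At 1: <><>r requires <>r at some successor in {0, 1, 2, 8}.
      <>r holds at 1, so <><>r is true at 1.
Satisfying worlds: {0, 1, 2, 3, 4, 5, 6, 7, 8}

0, 1, 2, 3, 4, 5, 6, 7, 8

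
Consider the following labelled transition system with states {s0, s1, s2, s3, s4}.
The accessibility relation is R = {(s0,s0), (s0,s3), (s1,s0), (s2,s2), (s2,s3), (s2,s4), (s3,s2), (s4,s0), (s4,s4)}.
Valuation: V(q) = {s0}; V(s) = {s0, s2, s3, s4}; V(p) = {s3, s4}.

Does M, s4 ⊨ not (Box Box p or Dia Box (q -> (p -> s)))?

No

At s4: Box Box p or Dia Box (q -> (p -> s)) is true, so not (Box Box p or Dia Box (q -> (p -> s))) is false.
  At s4: Box Box p is false, Dia Box (q -> (p -> s)) is true, so Box Box p or Dia Box (q -> (p -> s)) is true.
    At s4: Box Box p requires Box p at every successor {s0, s4}.
      Box p fails at s0, so Box Box p is false at s4.
    At s4: Dia Box (q -> (p -> s)) requires Box (q -> (p -> s)) at some successor in {s0, s4}.
      Box (q -> (p -> s)) holds at s0, so Dia Box (q -> (p -> s)) is true at s4.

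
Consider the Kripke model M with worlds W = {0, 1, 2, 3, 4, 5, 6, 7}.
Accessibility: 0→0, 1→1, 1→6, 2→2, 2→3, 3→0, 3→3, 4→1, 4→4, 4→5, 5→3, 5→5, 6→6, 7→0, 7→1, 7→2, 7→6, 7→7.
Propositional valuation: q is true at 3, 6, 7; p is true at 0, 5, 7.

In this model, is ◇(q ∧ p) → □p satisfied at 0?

Yes

Recall that □ψ holds at a world iff ψ holds at every accessible world, and ◇ψ holds iff ψ holds at some accessible world.
At 0: ◇(q ∧ p) is false, □p is true, so ◇(q ∧ p) → □p is true.
  At 0: ◇(q ∧ p) requires q ∧ p at some successor in {0}.
    At 0: q ∧ p is false.
  So ◇(q ∧ p) is false at 0.
  At 0: □p requires p at every successor {0}.
    At 0: p is true.
  So □p is true at 0.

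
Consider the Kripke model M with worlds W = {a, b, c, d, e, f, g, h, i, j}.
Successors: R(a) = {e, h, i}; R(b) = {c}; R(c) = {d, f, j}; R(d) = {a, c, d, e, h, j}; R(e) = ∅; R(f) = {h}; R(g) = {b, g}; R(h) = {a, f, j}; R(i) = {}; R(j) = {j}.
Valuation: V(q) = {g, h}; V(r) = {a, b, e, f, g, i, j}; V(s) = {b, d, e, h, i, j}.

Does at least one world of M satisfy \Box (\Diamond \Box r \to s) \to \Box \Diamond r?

Let φ = \Box (\Diamond \Box r \to s) \to \Box \Diamond r. Evaluate φ at each world:
  a (successors {e, h, i}): φ is false.
  b (successors {c}): φ is true.
  c (successors {d, f, j}): φ is true.
  d (successors {a, c, d, e, h, j}): φ is true.
  e (successors ∅): φ is true.
  f (successors {h}): φ is true.
  g (successors {b, g}): φ is true.
  h (successors {a, f, j}): φ is true.
  i (successors ∅): φ is true.
  j (successors {j}): φ is true.
Detail at b (witness):
  At b: \Box (\Diamond \Box r \to s) is false, \Box \Diamond r is true, so \Box (\Diamond \Box r \to s) \to \Box \Diamond r is true.
    At b: \Box (\Diamond \Box r \to s) requires \Diamond \Box r \to s at every successor {c}.
      \Diamond \Box r \to s fails at c, so \Box (\Diamond \Box r \to s) is false at b.
    At b: \Box \Diamond r requires \Diamond r at every successor {c}.
      At c: \Diamond r is true.
    So \Box \Diamond r is true at b.

Yes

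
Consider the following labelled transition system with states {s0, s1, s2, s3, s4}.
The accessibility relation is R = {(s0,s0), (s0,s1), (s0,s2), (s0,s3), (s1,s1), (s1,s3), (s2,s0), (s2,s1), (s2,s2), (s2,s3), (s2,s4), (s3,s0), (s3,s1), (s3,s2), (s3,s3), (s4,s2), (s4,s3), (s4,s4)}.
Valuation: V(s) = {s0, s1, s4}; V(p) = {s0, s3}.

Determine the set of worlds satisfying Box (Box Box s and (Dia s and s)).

Recall that Box ψ holds at a world iff ψ holds at every accessible world, and Dia ψ holds iff ψ holds at some accessible world.
Let φ = Box (Box Box s and (Dia s and s)). Evaluate φ at each world:
  s0 (successors {s0, s1, s2, s3}): φ is false.
  s1 (successors {s1, s3}): φ is false.
  s2 (successors {s0, s1, s2, s3, s4}): φ is false.
  s3 (successors {s0, s1, s2, s3}): φ is false.
  s4 (successors {s2, s3, s4}): φ is false.
For instance, at s2:
  At s2: Box (Box Box s and (Dia s and s)) requires Box Box s and (Dia s and s) at every successor {s0, s1, s2, s3, s4}.
    Box Box s and (Dia s and s) fails at s0, so Box (Box Box s and (Dia s and s)) is false at s2.
      At s0: Box Box s is false, Dia s and s is true, so Box Box s and (Dia s and s) is false.
Satisfying worlds: none.

none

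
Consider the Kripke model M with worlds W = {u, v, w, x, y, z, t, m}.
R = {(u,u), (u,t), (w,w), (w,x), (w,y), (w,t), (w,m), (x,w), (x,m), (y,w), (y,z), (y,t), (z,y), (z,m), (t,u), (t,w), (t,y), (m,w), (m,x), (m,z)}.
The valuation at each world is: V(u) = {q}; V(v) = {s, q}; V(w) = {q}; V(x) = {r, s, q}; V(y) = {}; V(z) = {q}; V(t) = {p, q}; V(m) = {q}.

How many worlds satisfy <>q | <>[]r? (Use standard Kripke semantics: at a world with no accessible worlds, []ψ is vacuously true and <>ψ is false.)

7

Recall that []ψ holds at a world iff ψ holds at every accessible world, and <>ψ holds iff ψ holds at some accessible world.
Let φ = <>q | <>[]r. Evaluate φ at each world:
  u (successors {u, t}): φ is true.
  v (successors ∅): φ is false.
  w (successors {w, x, y, t, m}): φ is true.
  x (successors {w, m}): φ is true.
  y (successors {w, z, t}): φ is true.
  z (successors {y, m}): φ is true.
  t (successors {u, w, y}): φ is true.
  m (successors {w, x, z}): φ is true.
For instance, at w:
  At w: <>q is true, <>[]r is false, so <>q | <>[]r is true.
    At w: <>q requires q at some successor in {w, x, y, t, m}.
      q holds at w, so <>q is true at w.
    At w: <>[]r requires []r at some successor in {w, x, y, t, m}.
      At w: []r is false.
      At x: []r is false.
      At y: []r is false.
      At t: []r is false.
      At m: []r is false.
    So <>[]r is false at w.
Satisfying worlds: {u, w, x, y, z, t, m}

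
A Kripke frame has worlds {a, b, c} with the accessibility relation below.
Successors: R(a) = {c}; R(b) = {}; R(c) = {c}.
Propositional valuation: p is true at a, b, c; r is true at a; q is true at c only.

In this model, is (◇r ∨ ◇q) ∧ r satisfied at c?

No

At c: ◇r ∨ ◇q is true, r is false, so (◇r ∨ ◇q) ∧ r is false.
  At c: ◇r is false, ◇q is true, so ◇r ∨ ◇q is true.
    At c: ◇r requires r at some successor in {c}.
      At c: r is false.
    So ◇r is false at c.
    At c: ◇q requires q at some successor in {c}.
      q holds at c, so ◇q is true at c.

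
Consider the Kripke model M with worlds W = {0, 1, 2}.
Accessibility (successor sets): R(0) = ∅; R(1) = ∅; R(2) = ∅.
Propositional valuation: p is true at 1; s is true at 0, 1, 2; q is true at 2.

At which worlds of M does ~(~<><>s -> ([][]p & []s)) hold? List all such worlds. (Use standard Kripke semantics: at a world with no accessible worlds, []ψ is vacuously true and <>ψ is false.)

Let φ = ~(~<><>s -> ([][]p & []s)). Evaluate φ at each world:
  0 (successors ∅): φ is false.
  1 (successors ∅): φ is false.
  2 (successors ∅): φ is false.
For instance, at 2:
  At 2: ~<><>s -> ([][]p & []s) is true, so ~(~<><>s -> ([][]p & []s)) is false.
    At 2: ~<><>s is true, [][]p & []s is true, so ~<><>s -> ([][]p & []s) is true.
      At 2: <><>s is false, so ~<><>s is true.
      At 2: [][]p is true, []s is true, so [][]p & []s is true.
Satisfying worlds: none.

none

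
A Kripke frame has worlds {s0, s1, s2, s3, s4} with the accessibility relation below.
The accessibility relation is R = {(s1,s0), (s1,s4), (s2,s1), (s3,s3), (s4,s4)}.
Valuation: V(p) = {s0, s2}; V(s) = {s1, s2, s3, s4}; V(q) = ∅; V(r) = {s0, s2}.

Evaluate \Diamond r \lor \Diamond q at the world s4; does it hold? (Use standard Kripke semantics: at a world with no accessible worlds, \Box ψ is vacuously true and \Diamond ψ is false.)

At s4: \Diamond r is false, \Diamond q is false, so \Diamond r \lor \Diamond q is false.
  At s4: \Diamond r requires r at some successor in {s4}.
    At s4: r is false.
  So \Diamond r is false at s4.
  At s4: \Diamond q requires q at some successor in {s4}.
    At s4: q is false.
  So \Diamond q is false at s4.

No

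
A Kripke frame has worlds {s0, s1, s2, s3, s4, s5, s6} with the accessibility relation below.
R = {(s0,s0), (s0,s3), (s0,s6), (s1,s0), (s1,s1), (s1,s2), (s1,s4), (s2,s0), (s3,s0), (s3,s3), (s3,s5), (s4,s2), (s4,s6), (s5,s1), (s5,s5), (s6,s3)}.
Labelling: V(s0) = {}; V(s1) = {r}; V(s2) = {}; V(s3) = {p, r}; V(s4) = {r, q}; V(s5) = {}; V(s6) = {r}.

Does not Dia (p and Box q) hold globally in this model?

Let φ = not Dia (p and Box q). Evaluate φ at each world:
  s0 (successors {s0, s3, s6}): φ is true.
  s1 (successors {s0, s1, s2, s4}): φ is true.
  s2 (successors {s0}): φ is true.
  s3 (successors {s0, s3, s5}): φ is true.
  s4 (successors {s2, s6}): φ is true.
  s5 (successors {s1, s5}): φ is true.
  s6 (successors {s3}): φ is true.
For instance, at s6:
  At s6: Dia (p and Box q) is false, so not Dia (p and Box q) is true.
    At s6: Dia (p and Box q) requires p and Box q at some successor in {s3}.
      At s3: p and Box q is false.
    So Dia (p and Box q) is false at s6.

Yes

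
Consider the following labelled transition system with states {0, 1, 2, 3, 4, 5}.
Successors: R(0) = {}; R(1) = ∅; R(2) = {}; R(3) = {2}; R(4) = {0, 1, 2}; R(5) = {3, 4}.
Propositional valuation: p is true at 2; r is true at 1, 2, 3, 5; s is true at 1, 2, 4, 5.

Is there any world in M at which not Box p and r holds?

Let φ = not Box p and r. Evaluate φ at each world:
  0 (successors ∅): φ is false.
  1 (successors ∅): φ is false.
  2 (successors ∅): φ is false.
  3 (successors {2}): φ is false.
  4 (successors {0, 1, 2}): φ is false.
  5 (successors {3, 4}): φ is true.
Detail at 5 (witness):
  At 5: not Box p is true, r is true, so not Box p and r is true.
    At 5: Box p is false, so not Box p is true.
      At 5: Box p requires p at every successor {3, 4}.
        p fails at 3, so Box p is false at 5.

Yes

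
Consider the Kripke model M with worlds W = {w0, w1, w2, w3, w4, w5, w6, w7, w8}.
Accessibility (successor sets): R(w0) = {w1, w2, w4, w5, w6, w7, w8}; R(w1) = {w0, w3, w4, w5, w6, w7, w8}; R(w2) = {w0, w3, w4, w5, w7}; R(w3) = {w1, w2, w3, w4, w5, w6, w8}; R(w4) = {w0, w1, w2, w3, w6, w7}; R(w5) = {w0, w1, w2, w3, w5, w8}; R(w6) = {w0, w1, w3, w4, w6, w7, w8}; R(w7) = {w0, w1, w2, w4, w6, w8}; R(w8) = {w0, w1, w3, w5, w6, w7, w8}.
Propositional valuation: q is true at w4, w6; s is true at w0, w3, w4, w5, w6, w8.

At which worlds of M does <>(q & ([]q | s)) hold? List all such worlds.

w0, w1, w2, w3, w4, w6, w7, w8

Let φ = <>(q & ([]q | s)). Evaluate φ at each world:
  w0 (successors {w1, w2, w4, w5, w6, w7, w8}): φ is true.
  w1 (successors {w0, w3, w4, w5, w6, w7, w8}): φ is true.
  w2 (successors {w0, w3, w4, w5, w7}): φ is true.
  w3 (successors {w1, w2, w3, w4, w5, w6, w8}): φ is true.
  w4 (successors {w0, w1, w2, w3, w6, w7}): φ is true.
  w5 (successors {w0, w1, w2, w3, w5, w8}): φ is false.
  w6 (successors {w0, w1, w3, w4, w6, w7, w8}): φ is true.
  w7 (successors {w0, w1, w2, w4, w6, w8}): φ is true.
  w8 (successors {w0, w1, w3, w5, w6, w7, w8}): φ is true.
For instance, at w8:
  At w8: <>(q & ([]q | s)) requires q & ([]q | s) at some successor in {w0, w1, w3, w5, w6, w7, w8}.
    q & ([]q | s) holds at w6, so <>(q & ([]q | s)) is true at w8.
      At w6: q is true, []q | s is true, so q & ([]q | s) is true.
Satisfying worlds: {w0, w1, w2, w3, w4, w6, w7, w8}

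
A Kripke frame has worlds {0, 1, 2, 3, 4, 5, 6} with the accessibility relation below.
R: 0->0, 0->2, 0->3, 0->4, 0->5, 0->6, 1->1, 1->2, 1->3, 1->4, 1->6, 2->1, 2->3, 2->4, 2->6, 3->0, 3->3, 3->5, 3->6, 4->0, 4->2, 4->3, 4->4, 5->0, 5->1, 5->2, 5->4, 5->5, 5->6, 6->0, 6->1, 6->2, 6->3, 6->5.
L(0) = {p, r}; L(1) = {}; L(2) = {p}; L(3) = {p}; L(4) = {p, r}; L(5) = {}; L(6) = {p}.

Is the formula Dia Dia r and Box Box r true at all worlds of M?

No

Let φ = Dia Dia r and Box Box r. Evaluate φ at each world:
  0 (successors {0, 2, 3, 4, 5, 6}): φ is false.
  1 (successors {1, 2, 3, 4, 6}): φ is false.
  2 (successors {1, 3, 4, 6}): φ is false.
  3 (successors {0, 3, 5, 6}): φ is false.
  4 (successors {0, 2, 3, 4}): φ is false.
  5 (successors {0, 1, 2, 4, 5, 6}): φ is false.
  6 (successors {0, 1, 2, 3, 5}): φ is false.
Detail at 0 (counterexample):
  At 0: Dia Dia r is true, Box Box r is false, so Dia Dia r and Box Box r is false.
    At 0: Dia Dia r requires Dia r at some successor in {0, 2, 3, 4, 5, 6}.
      Dia r holds at 0, so Dia Dia r is true at 0.
    At 0: Box Box r requires Box r at every successor {0, 2, 3, 4, 5, 6}.
      Box r fails at 0, so Box Box r is false at 0.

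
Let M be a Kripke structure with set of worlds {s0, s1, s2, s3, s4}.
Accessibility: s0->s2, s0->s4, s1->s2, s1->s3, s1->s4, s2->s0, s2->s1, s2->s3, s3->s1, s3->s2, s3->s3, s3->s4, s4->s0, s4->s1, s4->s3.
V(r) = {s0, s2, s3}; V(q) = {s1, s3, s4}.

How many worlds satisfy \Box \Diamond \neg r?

Recall that \Box ψ holds at a world iff ψ holds at every accessible world, and \Diamond ψ holds iff ψ holds at some accessible world.
Let φ = \Box \Diamond \neg r. Evaluate φ at each world:
  s0 (successors {s2, s4}): φ is true.
  s1 (successors {s2, s3, s4}): φ is true.
  s2 (successors {s0, s1, s3}): φ is true.
  s3 (successors {s1, s2, s3, s4}): φ is true.
  s4 (successors {s0, s1, s3}): φ is true.
For instance, at s1:
  At s1: \Box \Diamond \neg r requires \Diamond \neg r at every successor {s2, s3, s4}.
      At s2: \Diamond \neg r requires \neg r at some successor in {s0, s1, s3}.
        \neg r holds at s1, so \Diamond \neg r is true at s2.
      At s3: \Diamond \neg r requires \neg r at some successor in {s1, s2, s3, s4}.
        \neg r holds at s1, so \Diamond \neg r is true at s3.
      At s4: \Diamond \neg r requires \neg r at some successor in {s0, s1, s3}.
        \neg r holds at s1, so \Diamond \neg r is true at s4.
  So \Box \Diamond \neg r is true at s1.
Satisfying worlds: {s0, s1, s2, s3, s4}

5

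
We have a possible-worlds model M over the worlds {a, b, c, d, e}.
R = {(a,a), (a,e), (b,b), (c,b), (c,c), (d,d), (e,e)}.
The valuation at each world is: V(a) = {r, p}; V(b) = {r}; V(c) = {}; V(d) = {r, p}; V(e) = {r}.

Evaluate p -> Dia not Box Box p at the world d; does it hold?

No

At d: p is true, Dia not Box Box p is false, so p -> Dia not Box Box p is false.
  At d: Dia not Box Box p requires not Box Box p at some successor in {d}.
    At d: not Box Box p is false.
  So Dia not Box Box p is false at d.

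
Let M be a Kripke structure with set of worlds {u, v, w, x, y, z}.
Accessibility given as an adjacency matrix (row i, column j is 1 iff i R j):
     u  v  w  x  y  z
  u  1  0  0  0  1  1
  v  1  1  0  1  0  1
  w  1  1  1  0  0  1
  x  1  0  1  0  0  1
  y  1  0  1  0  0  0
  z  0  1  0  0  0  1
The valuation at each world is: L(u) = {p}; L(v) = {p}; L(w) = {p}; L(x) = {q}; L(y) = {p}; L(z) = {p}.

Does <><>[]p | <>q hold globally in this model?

Recall that []ψ holds at a world iff ψ holds at every accessible world, and <>ψ holds iff ψ holds at some accessible world.
Let φ = <><>[]p | <>q. Evaluate φ at each world:
  u (successors {u, y, z}): φ is true.
  v (successors {u, v, x, z}): φ is true.
  w (successors {u, v, w, z}): φ is true.
  x (successors {u, w, z}): φ is true.
  y (successors {u, w}): φ is true.
  z (successors {v, z}): φ is true.
For instance, at u:
  At u: <><>[]p is true, <>q is false, so <><>[]p | <>q is true.
    At u: <><>[]p requires <>[]p at some successor in {u, y, z}.
      <>[]p holds at u, so <><>[]p is true at u.
    At u: <>q requires q at some successor in {u, y, z}.
      At u: q is false.
      At y: q is false.
      At z: q is false.
    So <>q is false at u.

Yes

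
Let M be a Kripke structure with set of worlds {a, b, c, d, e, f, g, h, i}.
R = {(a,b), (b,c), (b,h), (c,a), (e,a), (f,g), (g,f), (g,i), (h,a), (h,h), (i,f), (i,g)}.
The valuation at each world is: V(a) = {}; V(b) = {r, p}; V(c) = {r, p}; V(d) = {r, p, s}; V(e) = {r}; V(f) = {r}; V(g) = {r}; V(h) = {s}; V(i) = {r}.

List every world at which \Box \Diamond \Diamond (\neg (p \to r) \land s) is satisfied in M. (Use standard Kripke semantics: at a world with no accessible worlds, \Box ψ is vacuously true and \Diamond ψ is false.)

Let φ = \Box \Diamond \Diamond (\neg (p \to r) \land s). Evaluate φ at each world:
  a (successors {b}): φ is false.
  b (successors {c, h}): φ is false.
  c (successors {a}): φ is false.
  d (successors ∅): φ is true.
  e (successors {a}): φ is false.
  f (successors {g}): φ is false.
  g (successors {f, i}): φ is false.
  h (successors {a, h}): φ is false.
  i (successors {f, g}): φ is false.
For instance, at c:
  At c: \Box \Diamond \Diamond (\neg (p \to r) \land s) requires \Diamond \Diamond (\neg (p \to r) \land s) at every successor {a}.
    \Diamond \Diamond (\neg (p \to r) \land s) fails at a, so \Box \Diamond \Diamond (\neg (p \to r) \land s) is false at c.
      At a: \Diamond \Diamond (\neg (p \to r) \land s) requires \Diamond (\neg (p \to r) \land s) at some successor in {b}.
        At b: \Diamond (\neg (p \to r) \land s) is false.
      So \Diamond \Diamond (\neg (p \to r) \land s) is false at a.
Satisfying worlds: {d}

d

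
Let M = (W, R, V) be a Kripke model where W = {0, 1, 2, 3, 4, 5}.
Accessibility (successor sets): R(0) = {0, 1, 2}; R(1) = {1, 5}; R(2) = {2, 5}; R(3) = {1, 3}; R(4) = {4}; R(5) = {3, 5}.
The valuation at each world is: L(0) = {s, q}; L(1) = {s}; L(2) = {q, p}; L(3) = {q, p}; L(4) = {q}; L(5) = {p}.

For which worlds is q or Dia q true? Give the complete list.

Let φ = q or Dia q. Evaluate φ at each world:
  0 (successors {0, 1, 2}): φ is true.
  1 (successors {1, 5}): φ is false.
  2 (successors {2, 5}): φ is true.
  3 (successors {1, 3}): φ is true.
  4 (successors {4}): φ is true.
  5 (successors {3, 5}): φ is true.
For instance, at 4:
  At 4: q is true, Dia q is true, so q or Dia q is true.
    At 4: Dia q requires q at some successor in {4}.
      q holds at 4, so Dia q is true at 4.
Satisfying worlds: {0, 2, 3, 4, 5}

0, 2, 3, 4, 5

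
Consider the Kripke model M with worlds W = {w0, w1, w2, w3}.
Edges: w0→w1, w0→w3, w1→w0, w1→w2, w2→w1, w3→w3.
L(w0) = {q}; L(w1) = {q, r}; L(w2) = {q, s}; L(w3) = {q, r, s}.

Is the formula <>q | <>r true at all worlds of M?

Let φ = <>q | <>r. Evaluate φ at each world:
  w0 (successors {w1, w3}): φ is true.
  w1 (successors {w0, w2}): φ is true.
  w2 (successors {w1}): φ is true.
  w3 (successors {w3}): φ is true.
For instance, at w0:
  At w0: <>q is true, <>r is true, so <>q | <>r is true.
    At w0: <>q requires q at some successor in {w1, w3}.
      q holds at w1, so <>q is true at w0.
    At w0: <>r requires r at some successor in {w1, w3}.
      r holds at w1, so <>r is true at w0.

Yes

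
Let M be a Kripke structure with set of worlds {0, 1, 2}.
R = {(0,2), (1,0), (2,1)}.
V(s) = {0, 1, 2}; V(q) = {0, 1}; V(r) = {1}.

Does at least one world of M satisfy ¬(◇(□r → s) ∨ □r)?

No

Let φ = ¬(◇(□r → s) ∨ □r). Evaluate φ at each world:
  0 (successors {2}): φ is false.
  1 (successors {0}): φ is false.
  2 (successors {1}): φ is false.
For instance, at 2:
  At 2: ◇(□r → s) ∨ □r is true, so ¬(◇(□r → s) ∨ □r) is false.
    At 2: ◇(□r → s) is true, □r is true, so ◇(□r → s) ∨ □r is true.
      At 2: ◇(□r → s) requires □r → s at some successor in {1}.
        □r → s holds at 1, so ◇(□r → s) is true at 2.
      At 2: □r requires r at every successor {1}.
        At 1: r is true.
      So □r is true at 2.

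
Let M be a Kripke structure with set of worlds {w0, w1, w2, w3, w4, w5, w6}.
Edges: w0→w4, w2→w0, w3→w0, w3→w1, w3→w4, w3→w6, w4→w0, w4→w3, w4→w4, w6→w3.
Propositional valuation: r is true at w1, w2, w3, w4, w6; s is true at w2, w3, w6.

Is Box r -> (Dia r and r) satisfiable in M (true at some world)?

Let φ = Box r -> (Dia r and r). Evaluate φ at each world:
  w0 (successors {w4}): φ is false.
  w1 (successors ∅): φ is false.
  w2 (successors {w0}): φ is true.
  w3 (successors {w0, w1, w4, w6}): φ is true.
  w4 (successors {w0, w3, w4}): φ is true.
  w5 (successors ∅): φ is false.
  w6 (successors {w3}): φ is true.
Detail at w2 (witness):
  At w2: Box r is false, Dia r and r is false, so Box r -> (Dia r and r) is true.
    At w2: Box r requires r at every successor {w0}.
      r fails at w0, so Box r is false at w2.
    At w2: Dia r is false, r is true, so Dia r and r is false.
      At w2: Dia r requires r at some successor in {w0}.
        At w0: r is false.
      So Dia r is false at w2.

Yes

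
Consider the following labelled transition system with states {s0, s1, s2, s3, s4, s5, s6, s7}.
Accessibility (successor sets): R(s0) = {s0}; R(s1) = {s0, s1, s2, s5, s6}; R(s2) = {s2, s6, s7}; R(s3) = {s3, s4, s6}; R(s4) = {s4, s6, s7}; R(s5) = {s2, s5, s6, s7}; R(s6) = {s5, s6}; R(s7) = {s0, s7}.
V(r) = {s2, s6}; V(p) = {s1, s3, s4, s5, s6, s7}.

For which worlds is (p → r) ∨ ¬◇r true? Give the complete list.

s0, s2, s6, s7

Let φ = (p → r) ∨ ¬◇r. Evaluate φ at each world:
  s0 (successors {s0}): φ is true.
  s1 (successors {s0, s1, s2, s5, s6}): φ is false.
  s2 (successors {s2, s6, s7}): φ is true.
  s3 (successors {s3, s4, s6}): φ is false.
  s4 (successors {s4, s6, s7}): φ is false.
  s5 (successors {s2, s5, s6, s7}): φ is false.
  s6 (successors {s5, s6}): φ is true.
  s7 (successors {s0, s7}): φ is true.
For instance, at s3:
  At s3: p → r is false, ¬◇r is false, so (p → r) ∨ ¬◇r is false.
    At s3: ◇r is true, so ¬◇r is false.
      At s3: ◇r requires r at some successor in {s3, s4, s6}.
        r holds at s6, so ◇r is true at s3.
Satisfying worlds: {s0, s2, s6, s7}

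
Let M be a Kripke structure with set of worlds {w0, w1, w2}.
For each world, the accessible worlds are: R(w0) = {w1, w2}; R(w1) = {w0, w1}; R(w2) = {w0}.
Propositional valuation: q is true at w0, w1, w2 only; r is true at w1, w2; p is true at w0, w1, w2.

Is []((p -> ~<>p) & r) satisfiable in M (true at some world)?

No

Let φ = []((p -> ~<>p) & r). Evaluate φ at each world:
  w0 (successors {w1, w2}): φ is false.
  w1 (successors {w0, w1}): φ is false.
  w2 (successors {w0}): φ is false.
For instance, at w1:
  At w1: []((p -> ~<>p) & r) requires (p -> ~<>p) & r at every successor {w0, w1}.
    (p -> ~<>p) & r fails at w0, so []((p -> ~<>p) & r) is false at w1.
      At w0: p -> ~<>p is false, r is false, so (p -> ~<>p) & r is false.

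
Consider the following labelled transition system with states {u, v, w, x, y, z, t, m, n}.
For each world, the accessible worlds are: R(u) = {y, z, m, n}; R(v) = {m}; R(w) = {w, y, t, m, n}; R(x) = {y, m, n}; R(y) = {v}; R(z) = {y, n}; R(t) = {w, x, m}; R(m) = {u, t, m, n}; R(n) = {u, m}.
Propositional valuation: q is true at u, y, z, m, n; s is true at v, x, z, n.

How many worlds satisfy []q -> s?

8

Let φ = []q -> s. Evaluate φ at each world:
  u (successors {y, z, m, n}): φ is false.
  v (successors {m}): φ is true.
  w (successors {w, y, t, m, n}): φ is true.
  x (successors {y, m, n}): φ is true.
  y (successors {v}): φ is true.
  z (successors {y, n}): φ is true.
  t (successors {w, x, m}): φ is true.
  m (successors {u, t, m, n}): φ is true.
  n (successors {u, m}): φ is true.
For instance, at x:
  At x: []q is true, s is true, so []q -> s is true.
    At x: []q requires q at every successor {y, m, n}.
      At y: q is true.
      At m: q is true.
      At n: q is true.
    So []q is true at x.
Satisfying worlds: {v, w, x, y, z, t, m, n}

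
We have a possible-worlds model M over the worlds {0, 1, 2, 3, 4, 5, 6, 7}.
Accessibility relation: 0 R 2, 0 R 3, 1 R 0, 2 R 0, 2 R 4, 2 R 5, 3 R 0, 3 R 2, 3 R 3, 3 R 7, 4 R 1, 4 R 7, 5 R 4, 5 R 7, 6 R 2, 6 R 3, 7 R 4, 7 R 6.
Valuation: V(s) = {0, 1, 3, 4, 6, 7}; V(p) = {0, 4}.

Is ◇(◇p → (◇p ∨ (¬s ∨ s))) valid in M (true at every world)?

Yes

Recall that ◇ψ holds at a world iff ψ holds at some accessible world.
Let φ = ◇(◇p → (◇p ∨ (¬s ∨ s))). Evaluate φ at each world:
  0 (successors {2, 3}): φ is true.
  1 (successors {0}): φ is true.
  2 (successors {0, 4, 5}): φ is true.
  3 (successors {0, 2, 3, 7}): φ is true.
  4 (successors {1, 7}): φ is true.
  5 (successors {4, 7}): φ is true.
  6 (successors {2, 3}): φ is true.
  7 (successors {4, 6}): φ is true.
For instance, at 5:
  At 5: ◇(◇p → (◇p ∨ (¬s ∨ s))) requires ◇p → (◇p ∨ (¬s ∨ s)) at some successor in {4, 7}.
    ◇p → (◇p ∨ (¬s ∨ s)) holds at 4, so ◇(◇p → (◇p ∨ (¬s ∨ s))) is true at 5.
      At 4: ◇p is false, ◇p ∨ (¬s ∨ s) is true, so ◇p → (◇p ∨ (¬s ∨ s)) is true.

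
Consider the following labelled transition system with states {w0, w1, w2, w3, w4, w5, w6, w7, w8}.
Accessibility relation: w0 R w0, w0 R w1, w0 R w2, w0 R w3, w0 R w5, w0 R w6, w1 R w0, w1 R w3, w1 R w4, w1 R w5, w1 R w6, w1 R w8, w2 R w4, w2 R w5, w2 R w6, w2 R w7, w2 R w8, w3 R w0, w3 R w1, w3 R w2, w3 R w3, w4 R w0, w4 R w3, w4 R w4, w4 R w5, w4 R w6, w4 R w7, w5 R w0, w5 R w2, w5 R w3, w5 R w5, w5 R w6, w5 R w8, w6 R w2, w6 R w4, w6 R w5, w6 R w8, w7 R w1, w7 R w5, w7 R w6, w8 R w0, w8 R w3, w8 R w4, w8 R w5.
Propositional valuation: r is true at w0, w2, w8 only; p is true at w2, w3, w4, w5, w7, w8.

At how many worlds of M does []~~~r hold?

1

Let φ = []~~~r. Evaluate φ at each world:
  w0 (successors {w0, w1, w2, w3, w5, w6}): φ is false.
  w1 (successors {w0, w3, w4, w5, w6, w8}): φ is false.
  w2 (successors {w4, w5, w6, w7, w8}): φ is false.
  w3 (successors {w0, w1, w2, w3}): φ is false.
  w4 (successors {w0, w3, w4, w5, w6, w7}): φ is false.
  w5 (successors {w0, w2, w3, w5, w6, w8}): φ is false.
  w6 (successors {w2, w4, w5, w8}): φ is false.
  w7 (successors {w1, w5, w6}): φ is true.
  w8 (successors {w0, w3, w4, w5}): φ is false.
For instance, at w6:
  At w6: []~~~r requires ~~~r at every successor {w2, w4, w5, w8}.
    ~~~r fails at w2, so []~~~r is false at w6.
Satisfying worlds: {w7}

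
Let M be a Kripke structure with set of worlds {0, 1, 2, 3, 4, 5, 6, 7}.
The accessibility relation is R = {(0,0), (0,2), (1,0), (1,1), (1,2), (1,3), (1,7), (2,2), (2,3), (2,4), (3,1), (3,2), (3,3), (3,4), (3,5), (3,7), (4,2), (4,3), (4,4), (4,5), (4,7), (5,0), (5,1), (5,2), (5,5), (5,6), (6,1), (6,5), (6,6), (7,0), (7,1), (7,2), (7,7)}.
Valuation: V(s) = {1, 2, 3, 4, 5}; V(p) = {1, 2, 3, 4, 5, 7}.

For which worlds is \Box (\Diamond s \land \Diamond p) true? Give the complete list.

0, 1, 2, 3, 4, 5, 6, 7

Let φ = \Box (\Diamond s \land \Diamond p). Evaluate φ at each world:
  0 (successors {0, 2}): φ is true.
  1 (successors {0, 1, 2, 3, 7}): φ is true.
  2 (successors {2, 3, 4}): φ is true.
  3 (successors {1, 2, 3, 4, 5, 7}): φ is true.
  4 (successors {2, 3, 4, 5, 7}): φ is true.
  5 (successors {0, 1, 2, 5, 6}): φ is true.
  6 (successors {1, 5, 6}): φ is true.
  7 (successors {0, 1, 2, 7}): φ is true.
For instance, at 1:
  At 1: \Box (\Diamond s \land \Diamond p) requires \Diamond s \land \Diamond p at every successor {0, 1, 2, 3, 7}.
    At 0: \Diamond s \land \Diamond p is true.
    At 1: \Diamond s \land \Diamond p is true.
    At 2: \Diamond s \land \Diamond p is true.
    At 3: \Diamond s \land \Diamond p is true.
    At 7: \Diamond s \land \Diamond p is true.
  So \Box (\Diamond s \land \Diamond p) is true at 1.
Satisfying worlds: {0, 1, 2, 3, 4, 5, 6, 7}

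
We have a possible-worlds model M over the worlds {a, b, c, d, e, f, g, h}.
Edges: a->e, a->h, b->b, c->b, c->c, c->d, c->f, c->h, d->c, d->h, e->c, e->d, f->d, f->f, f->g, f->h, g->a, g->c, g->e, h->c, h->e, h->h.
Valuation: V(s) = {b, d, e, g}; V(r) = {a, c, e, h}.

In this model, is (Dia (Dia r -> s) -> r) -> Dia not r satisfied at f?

At f: Dia (Dia r -> s) -> r is false, Dia not r is true, so (Dia (Dia r -> s) -> r) -> Dia not r is true.
  At f: Dia (Dia r -> s) is true, r is false, so Dia (Dia r -> s) -> r is false.
    At f: Dia (Dia r -> s) requires Dia r -> s at some successor in {d, f, g, h}.
      Dia r -> s holds at d, so Dia (Dia r -> s) is true at f.
  At f: Dia not r requires not r at some successor in {d, f, g, h}.
    not r holds at d, so Dia not r is true at f.

Yes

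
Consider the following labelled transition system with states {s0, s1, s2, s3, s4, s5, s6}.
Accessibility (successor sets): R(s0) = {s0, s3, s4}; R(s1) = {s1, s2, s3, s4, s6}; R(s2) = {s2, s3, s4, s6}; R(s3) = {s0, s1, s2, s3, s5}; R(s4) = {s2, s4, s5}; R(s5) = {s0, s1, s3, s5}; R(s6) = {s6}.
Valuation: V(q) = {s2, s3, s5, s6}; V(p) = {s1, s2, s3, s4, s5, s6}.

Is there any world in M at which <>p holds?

Recall that <>ψ holds at a world iff ψ holds at some accessible world.
Let φ = <>p. Evaluate φ at each world:
  s0 (successors {s0, s3, s4}): φ is true.
  s1 (successors {s1, s2, s3, s4, s6}): φ is true.
  s2 (successors {s2, s3, s4, s6}): φ is true.
  s3 (successors {s0, s1, s2, s3, s5}): φ is true.
  s4 (successors {s2, s4, s5}): φ is true.
  s5 (successors {s0, s1, s3, s5}): φ is true.
  s6 (successors {s6}): φ is true.
Detail at s0 (witness):
  At s0: <>p requires p at some successor in {s0, s3, s4}.
    p holds at s3, so <>p is true at s0.

Yes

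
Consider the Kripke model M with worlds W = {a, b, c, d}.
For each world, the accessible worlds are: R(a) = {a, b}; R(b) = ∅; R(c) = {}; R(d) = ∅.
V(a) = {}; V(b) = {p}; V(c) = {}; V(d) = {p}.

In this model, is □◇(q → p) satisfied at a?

At a: □◇(q → p) requires ◇(q → p) at every successor {a, b}.
  ◇(q → p) fails at b, so □◇(q → p) is false at a.
    At b: no accessible worlds, so ◇(q → p) is false.

No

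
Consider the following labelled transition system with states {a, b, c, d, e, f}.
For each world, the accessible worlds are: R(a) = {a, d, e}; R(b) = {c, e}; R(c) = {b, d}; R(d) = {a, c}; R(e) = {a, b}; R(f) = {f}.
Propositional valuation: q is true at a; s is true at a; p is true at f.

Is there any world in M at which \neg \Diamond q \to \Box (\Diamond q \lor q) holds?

Yes

Let φ = \neg \Diamond q \to \Box (\Diamond q \lor q). Evaluate φ at each world:
  a (successors {a, d, e}): φ is true.
  b (successors {c, e}): φ is false.
  c (successors {b, d}): φ is false.
  d (successors {a, c}): φ is true.
  e (successors {a, b}): φ is true.
  f (successors {f}): φ is false.
Detail at a (witness):
  At a: \neg \Diamond q is false, \Box (\Diamond q \lor q) is true, so \neg \Diamond q \to \Box (\Diamond q \lor q) is true.
    At a: \Diamond q is true, so \neg \Diamond q is false.
      At a: \Diamond q requires q at some successor in {a, d, e}.
        q holds at a, so \Diamond q is true at a.
    At a: \Box (\Diamond q \lor q) requires \Diamond q \lor q at every successor {a, d, e}.
      At a: \Diamond q \lor q is true.
      At d: \Diamond q \lor q is true.
      At e: \Diamond q \lor q is true.
    So \Box (\Diamond q \lor q) is true at a.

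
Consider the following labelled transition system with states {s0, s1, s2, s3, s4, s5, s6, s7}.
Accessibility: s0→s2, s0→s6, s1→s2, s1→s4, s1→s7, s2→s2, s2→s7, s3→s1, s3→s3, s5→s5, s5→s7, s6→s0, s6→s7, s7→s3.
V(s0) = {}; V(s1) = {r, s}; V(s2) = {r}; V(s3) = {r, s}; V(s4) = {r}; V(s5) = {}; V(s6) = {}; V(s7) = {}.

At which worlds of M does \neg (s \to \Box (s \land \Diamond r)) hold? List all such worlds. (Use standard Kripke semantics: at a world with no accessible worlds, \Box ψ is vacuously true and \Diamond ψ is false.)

Let φ = \neg (s \to \Box (s \land \Diamond r)). Evaluate φ at each world:
  s0 (successors {s2, s6}): φ is false.
  s1 (successors {s2, s4, s7}): φ is true.
  s2 (successors {s2, s7}): φ is false.
  s3 (successors {s1, s3}): φ is false.
  s4 (successors ∅): φ is false.
  s5 (successors {s5, s7}): φ is false.
  s6 (successors {s0, s7}): φ is false.
  s7 (successors {s3}): φ is false.
For instance, at s2:
  At s2: s \to \Box (s \land \Diamond r) is true, so \neg (s \to \Box (s \land \Diamond r)) is false.
    At s2: s is false, \Box (s \land \Diamond r) is false, so s \to \Box (s \land \Diamond r) is true.
      At s2: \Box (s \land \Diamond r) requires s \land \Diamond r at every successor {s2, s7}.
        s \land \Diamond r fails at s2, so \Box (s \land \Diamond r) is false at s2.
Satisfying worlds: {s1}

s1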